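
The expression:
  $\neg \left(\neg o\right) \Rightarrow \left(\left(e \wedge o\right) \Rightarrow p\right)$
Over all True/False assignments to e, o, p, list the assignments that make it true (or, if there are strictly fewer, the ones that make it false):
is false only for:
  e=True, o=True, p=False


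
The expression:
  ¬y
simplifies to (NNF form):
¬y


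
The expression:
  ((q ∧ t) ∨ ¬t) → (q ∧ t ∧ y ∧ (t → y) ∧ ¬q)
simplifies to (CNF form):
t ∧ ¬q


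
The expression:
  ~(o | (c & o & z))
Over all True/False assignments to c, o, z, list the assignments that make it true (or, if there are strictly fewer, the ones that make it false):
is true only for:
  c=False, o=False, z=False;
  c=False, o=False, z=True;
  c=True, o=False, z=False;
  c=True, o=False, z=True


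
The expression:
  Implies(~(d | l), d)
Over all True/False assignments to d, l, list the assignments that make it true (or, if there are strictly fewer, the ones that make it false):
is false only for:
  d=False, l=False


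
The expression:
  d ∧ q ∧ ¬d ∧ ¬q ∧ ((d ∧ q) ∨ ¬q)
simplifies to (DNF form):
False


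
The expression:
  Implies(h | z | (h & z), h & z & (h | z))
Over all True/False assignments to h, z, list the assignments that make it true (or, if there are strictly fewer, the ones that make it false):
is true only for:
  h=False, z=False;
  h=True, z=True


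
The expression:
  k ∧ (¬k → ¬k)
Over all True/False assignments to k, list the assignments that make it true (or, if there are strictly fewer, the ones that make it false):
is true only for:
  k=True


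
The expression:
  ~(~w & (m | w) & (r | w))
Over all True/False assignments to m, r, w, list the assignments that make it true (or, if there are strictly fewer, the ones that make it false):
is false only for:
  m=True, r=True, w=False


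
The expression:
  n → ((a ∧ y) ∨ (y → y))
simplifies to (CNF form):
True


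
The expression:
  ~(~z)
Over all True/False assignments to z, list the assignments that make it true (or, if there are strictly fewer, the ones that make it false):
is true only for:
  z=True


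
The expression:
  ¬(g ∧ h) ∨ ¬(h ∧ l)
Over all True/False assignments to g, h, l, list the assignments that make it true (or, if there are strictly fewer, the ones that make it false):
is false only for:
  g=True, h=True, l=True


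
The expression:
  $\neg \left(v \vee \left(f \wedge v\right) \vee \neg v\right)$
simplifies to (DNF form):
$\text{False}$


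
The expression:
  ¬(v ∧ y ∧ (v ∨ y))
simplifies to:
¬v ∨ ¬y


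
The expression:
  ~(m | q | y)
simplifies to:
~m & ~q & ~y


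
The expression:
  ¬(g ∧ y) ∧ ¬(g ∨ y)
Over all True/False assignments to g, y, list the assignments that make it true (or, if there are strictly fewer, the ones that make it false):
is true only for:
  g=False, y=False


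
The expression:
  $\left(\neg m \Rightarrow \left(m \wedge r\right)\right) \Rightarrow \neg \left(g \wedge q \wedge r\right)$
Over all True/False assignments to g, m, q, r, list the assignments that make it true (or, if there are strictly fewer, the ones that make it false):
is false only for:
  g=True, m=True, q=True, r=True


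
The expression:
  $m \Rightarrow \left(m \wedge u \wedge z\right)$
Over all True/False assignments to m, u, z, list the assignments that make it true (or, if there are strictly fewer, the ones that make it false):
is false only for:
  m=True, u=False, z=False;
  m=True, u=False, z=True;
  m=True, u=True, z=False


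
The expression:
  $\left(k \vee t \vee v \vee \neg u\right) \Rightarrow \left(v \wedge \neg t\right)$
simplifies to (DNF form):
$\left(v \wedge \neg t\right) \vee \left(u \wedge \neg k \wedge \neg t\right)$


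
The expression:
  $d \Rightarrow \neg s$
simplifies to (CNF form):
$\neg d \vee \neg s$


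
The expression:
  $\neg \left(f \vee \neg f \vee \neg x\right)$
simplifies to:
$\text{False}$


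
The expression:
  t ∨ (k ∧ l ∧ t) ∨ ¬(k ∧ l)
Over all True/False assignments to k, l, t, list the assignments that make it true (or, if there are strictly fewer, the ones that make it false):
is false only for:
  k=True, l=True, t=False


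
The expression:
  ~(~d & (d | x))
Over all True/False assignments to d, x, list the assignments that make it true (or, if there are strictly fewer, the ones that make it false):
is false only for:
  d=False, x=True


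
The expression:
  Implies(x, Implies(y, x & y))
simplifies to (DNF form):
True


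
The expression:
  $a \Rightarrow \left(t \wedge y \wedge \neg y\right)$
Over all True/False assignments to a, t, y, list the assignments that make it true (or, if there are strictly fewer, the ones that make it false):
is true only for:
  a=False, t=False, y=False;
  a=False, t=False, y=True;
  a=False, t=True, y=False;
  a=False, t=True, y=True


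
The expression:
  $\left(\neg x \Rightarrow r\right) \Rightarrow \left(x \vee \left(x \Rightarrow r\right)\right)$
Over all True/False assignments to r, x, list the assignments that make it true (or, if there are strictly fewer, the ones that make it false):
is always true.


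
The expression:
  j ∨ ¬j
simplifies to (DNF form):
True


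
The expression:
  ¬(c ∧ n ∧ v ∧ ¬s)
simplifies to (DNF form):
s ∨ ¬c ∨ ¬n ∨ ¬v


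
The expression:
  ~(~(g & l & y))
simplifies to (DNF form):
g & l & y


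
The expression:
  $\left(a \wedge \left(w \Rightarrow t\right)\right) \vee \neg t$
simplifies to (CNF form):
$a \vee \neg t$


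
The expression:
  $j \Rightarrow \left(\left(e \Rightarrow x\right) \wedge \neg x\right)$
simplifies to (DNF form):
$\left(\neg e \wedge \neg x\right) \vee \neg j$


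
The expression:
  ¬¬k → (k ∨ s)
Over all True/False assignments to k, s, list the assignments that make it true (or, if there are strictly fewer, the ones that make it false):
is always true.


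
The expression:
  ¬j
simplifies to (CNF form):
¬j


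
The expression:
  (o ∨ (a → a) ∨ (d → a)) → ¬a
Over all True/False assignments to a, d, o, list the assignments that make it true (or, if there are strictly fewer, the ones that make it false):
is true only for:
  a=False, d=False, o=False;
  a=False, d=False, o=True;
  a=False, d=True, o=False;
  a=False, d=True, o=True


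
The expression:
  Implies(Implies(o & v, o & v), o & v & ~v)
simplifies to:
False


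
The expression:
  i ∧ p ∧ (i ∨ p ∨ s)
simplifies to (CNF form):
i ∧ p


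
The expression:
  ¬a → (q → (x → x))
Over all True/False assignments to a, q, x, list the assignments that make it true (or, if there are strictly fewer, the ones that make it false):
is always true.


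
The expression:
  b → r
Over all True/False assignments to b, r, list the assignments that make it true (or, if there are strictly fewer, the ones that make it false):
is false only for:
  b=True, r=False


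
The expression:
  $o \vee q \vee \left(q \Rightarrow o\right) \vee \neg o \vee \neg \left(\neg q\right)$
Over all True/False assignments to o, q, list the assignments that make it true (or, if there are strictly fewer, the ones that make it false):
is always true.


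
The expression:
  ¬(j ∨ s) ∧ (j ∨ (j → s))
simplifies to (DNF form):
¬j ∧ ¬s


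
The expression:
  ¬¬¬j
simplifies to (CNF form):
¬j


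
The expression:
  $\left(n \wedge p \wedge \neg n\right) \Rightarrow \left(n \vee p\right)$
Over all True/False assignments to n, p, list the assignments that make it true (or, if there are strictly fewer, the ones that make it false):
is always true.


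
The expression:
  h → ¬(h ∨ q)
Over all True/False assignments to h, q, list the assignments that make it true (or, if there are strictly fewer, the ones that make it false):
is true only for:
  h=False, q=False;
  h=False, q=True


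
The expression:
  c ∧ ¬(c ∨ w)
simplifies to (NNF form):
False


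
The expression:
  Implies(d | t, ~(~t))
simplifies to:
t | ~d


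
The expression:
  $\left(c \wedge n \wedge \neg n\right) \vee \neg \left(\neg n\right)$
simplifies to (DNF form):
$n$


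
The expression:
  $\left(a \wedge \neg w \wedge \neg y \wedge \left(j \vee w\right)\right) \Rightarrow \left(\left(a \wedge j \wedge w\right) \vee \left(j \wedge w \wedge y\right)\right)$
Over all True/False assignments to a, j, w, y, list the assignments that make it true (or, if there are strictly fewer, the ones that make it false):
is false only for:
  a=True, j=True, w=False, y=False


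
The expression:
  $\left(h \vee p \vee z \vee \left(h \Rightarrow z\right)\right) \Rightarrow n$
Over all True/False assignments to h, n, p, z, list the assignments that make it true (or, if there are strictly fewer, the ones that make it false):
is true only for:
  h=False, n=True, p=False, z=False;
  h=False, n=True, p=False, z=True;
  h=False, n=True, p=True, z=False;
  h=False, n=True, p=True, z=True;
  h=True, n=True, p=False, z=False;
  h=True, n=True, p=False, z=True;
  h=True, n=True, p=True, z=False;
  h=True, n=True, p=True, z=True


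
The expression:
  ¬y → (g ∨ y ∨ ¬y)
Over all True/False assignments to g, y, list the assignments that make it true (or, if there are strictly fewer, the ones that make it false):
is always true.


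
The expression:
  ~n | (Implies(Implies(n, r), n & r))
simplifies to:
True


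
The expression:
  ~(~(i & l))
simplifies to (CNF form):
i & l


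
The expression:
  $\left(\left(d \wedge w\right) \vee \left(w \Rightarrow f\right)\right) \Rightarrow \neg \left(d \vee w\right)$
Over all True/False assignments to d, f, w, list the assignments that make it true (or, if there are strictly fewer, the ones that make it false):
is true only for:
  d=False, f=False, w=False;
  d=False, f=False, w=True;
  d=False, f=True, w=False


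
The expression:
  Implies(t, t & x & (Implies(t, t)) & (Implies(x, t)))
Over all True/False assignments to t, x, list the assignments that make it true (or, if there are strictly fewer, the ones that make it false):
is false only for:
  t=True, x=False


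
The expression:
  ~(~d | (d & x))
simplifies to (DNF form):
d & ~x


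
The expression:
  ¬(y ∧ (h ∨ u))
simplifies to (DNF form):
(¬h ∧ ¬u) ∨ ¬y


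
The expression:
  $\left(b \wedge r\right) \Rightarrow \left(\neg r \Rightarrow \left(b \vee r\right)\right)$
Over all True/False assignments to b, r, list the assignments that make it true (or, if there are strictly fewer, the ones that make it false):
is always true.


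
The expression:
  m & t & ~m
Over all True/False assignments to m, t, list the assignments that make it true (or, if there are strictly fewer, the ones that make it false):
is never true.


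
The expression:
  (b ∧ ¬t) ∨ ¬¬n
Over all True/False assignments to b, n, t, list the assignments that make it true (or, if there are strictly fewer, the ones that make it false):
is false only for:
  b=False, n=False, t=False;
  b=False, n=False, t=True;
  b=True, n=False, t=True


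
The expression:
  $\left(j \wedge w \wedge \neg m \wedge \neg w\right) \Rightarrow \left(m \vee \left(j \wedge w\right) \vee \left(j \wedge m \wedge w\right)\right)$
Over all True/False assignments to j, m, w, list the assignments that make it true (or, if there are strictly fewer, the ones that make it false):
is always true.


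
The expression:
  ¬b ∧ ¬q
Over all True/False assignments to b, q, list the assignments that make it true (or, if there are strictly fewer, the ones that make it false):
is true only for:
  b=False, q=False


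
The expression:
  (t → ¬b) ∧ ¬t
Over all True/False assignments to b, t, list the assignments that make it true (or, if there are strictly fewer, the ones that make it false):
is true only for:
  b=False, t=False;
  b=True, t=False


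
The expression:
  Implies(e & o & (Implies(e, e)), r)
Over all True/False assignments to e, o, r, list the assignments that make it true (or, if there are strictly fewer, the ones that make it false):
is false only for:
  e=True, o=True, r=False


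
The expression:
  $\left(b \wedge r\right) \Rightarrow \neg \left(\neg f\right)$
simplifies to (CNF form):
$f \vee \neg b \vee \neg r$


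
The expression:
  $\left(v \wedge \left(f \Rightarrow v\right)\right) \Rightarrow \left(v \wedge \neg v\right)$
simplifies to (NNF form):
$\neg v$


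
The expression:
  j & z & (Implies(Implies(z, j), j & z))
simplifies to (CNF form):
j & z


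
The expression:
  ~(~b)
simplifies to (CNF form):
b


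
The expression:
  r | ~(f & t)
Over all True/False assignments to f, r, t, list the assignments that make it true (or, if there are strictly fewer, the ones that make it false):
is false only for:
  f=True, r=False, t=True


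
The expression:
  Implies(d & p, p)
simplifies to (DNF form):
True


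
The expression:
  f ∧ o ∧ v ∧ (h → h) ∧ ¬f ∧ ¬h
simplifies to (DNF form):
False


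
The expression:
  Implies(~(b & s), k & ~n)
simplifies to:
(b & s) | (k & ~n)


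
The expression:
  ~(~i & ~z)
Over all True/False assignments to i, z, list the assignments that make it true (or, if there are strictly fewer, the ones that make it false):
is false only for:
  i=False, z=False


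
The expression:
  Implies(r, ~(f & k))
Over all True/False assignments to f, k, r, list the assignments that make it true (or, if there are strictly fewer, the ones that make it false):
is false only for:
  f=True, k=True, r=True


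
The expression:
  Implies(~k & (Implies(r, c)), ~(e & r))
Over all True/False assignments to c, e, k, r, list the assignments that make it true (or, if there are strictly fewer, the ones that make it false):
is false only for:
  c=True, e=True, k=False, r=True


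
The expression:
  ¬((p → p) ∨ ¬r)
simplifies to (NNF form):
False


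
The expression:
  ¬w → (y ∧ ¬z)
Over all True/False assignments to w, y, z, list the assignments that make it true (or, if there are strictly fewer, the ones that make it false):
is false only for:
  w=False, y=False, z=False;
  w=False, y=False, z=True;
  w=False, y=True, z=True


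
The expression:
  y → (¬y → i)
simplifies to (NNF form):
True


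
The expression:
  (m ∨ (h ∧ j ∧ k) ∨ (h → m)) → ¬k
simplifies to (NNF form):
(h ∧ ¬j ∧ ¬m) ∨ ¬k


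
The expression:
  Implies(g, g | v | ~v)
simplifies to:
True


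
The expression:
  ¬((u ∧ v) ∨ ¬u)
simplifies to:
u ∧ ¬v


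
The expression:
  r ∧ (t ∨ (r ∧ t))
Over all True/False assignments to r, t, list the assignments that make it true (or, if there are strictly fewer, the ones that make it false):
is true only for:
  r=True, t=True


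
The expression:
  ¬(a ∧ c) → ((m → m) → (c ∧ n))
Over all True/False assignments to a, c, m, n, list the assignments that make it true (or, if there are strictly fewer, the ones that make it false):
is true only for:
  a=False, c=True, m=False, n=True;
  a=False, c=True, m=True, n=True;
  a=True, c=True, m=False, n=False;
  a=True, c=True, m=False, n=True;
  a=True, c=True, m=True, n=False;
  a=True, c=True, m=True, n=True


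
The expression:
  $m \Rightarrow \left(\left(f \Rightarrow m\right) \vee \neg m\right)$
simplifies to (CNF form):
$\text{True}$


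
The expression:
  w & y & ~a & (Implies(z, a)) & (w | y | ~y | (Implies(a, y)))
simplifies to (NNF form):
w & y & ~a & ~z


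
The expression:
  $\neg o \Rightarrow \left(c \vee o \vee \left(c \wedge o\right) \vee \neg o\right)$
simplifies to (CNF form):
$\text{True}$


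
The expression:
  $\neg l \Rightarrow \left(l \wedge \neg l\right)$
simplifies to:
$l$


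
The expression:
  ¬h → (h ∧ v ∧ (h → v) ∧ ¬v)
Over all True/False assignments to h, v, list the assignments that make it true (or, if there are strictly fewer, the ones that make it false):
is true only for:
  h=True, v=False;
  h=True, v=True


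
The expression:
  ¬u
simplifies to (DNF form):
¬u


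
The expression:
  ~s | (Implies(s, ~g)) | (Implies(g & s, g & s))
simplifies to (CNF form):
True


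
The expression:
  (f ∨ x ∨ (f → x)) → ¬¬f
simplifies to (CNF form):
f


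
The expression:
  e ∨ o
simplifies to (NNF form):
e ∨ o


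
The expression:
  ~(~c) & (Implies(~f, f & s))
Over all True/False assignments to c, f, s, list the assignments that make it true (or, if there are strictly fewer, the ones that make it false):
is true only for:
  c=True, f=True, s=False;
  c=True, f=True, s=True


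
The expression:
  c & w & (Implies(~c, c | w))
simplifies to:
c & w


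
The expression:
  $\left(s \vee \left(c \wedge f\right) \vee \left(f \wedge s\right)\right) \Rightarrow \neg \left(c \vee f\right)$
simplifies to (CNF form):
$\left(\neg c \vee \neg f\right) \wedge \left(\neg c \vee \neg s\right) \wedge \left(\neg f \vee \neg s\right)$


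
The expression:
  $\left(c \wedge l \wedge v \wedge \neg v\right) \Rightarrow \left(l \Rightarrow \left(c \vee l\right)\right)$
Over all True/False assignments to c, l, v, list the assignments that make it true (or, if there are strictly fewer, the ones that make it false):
is always true.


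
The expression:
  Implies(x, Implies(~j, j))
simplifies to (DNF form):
j | ~x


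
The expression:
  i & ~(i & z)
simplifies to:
i & ~z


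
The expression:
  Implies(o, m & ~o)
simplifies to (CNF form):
~o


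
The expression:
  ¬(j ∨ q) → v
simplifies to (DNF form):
j ∨ q ∨ v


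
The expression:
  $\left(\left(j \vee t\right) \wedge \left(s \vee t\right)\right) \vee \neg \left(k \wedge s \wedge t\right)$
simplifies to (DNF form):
$\text{True}$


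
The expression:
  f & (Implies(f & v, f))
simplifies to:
f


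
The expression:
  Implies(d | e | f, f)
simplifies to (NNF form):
f | (~d & ~e)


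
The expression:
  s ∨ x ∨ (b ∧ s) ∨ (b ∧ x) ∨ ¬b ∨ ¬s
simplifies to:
True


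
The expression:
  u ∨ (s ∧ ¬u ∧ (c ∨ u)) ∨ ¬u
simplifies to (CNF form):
True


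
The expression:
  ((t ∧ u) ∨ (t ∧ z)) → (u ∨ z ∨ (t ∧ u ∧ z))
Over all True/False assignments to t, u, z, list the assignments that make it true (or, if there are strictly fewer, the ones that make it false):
is always true.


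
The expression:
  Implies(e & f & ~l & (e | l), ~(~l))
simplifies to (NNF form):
l | ~e | ~f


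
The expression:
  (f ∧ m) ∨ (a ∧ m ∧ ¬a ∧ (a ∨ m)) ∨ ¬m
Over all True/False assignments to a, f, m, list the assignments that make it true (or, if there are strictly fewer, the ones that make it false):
is false only for:
  a=False, f=False, m=True;
  a=True, f=False, m=True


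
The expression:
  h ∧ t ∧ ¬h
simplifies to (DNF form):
False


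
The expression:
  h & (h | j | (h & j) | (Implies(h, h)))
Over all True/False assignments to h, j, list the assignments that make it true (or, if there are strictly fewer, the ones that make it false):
is true only for:
  h=True, j=False;
  h=True, j=True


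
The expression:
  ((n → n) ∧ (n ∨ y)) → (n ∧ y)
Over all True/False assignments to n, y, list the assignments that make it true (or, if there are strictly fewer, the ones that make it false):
is true only for:
  n=False, y=False;
  n=True, y=True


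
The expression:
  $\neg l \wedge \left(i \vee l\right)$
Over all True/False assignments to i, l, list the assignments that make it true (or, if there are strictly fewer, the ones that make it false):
is true only for:
  i=True, l=False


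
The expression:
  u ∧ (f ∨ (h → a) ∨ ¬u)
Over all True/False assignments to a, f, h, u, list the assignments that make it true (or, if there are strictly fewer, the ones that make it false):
is true only for:
  a=False, f=False, h=False, u=True;
  a=False, f=True, h=False, u=True;
  a=False, f=True, h=True, u=True;
  a=True, f=False, h=False, u=True;
  a=True, f=False, h=True, u=True;
  a=True, f=True, h=False, u=True;
  a=True, f=True, h=True, u=True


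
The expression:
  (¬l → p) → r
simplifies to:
r ∨ (¬l ∧ ¬p)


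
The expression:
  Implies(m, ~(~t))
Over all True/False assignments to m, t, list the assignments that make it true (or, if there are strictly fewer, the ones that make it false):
is false only for:
  m=True, t=False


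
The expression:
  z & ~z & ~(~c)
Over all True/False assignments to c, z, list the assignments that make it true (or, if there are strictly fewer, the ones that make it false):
is never true.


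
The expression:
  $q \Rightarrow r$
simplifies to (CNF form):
$r \vee \neg q$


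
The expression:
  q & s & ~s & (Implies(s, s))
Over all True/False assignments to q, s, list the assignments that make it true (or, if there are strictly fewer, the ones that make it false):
is never true.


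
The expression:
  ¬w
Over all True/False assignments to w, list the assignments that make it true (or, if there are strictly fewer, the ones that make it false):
is true only for:
  w=False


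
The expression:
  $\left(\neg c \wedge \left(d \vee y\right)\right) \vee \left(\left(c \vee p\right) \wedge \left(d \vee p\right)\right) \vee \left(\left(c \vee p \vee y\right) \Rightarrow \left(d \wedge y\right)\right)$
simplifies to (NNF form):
$d \vee p \vee \neg c$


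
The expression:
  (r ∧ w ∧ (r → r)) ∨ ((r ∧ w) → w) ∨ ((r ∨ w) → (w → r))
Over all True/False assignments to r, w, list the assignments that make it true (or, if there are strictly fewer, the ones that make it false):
is always true.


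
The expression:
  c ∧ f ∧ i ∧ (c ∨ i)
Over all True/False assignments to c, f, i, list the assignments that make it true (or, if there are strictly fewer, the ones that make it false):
is true only for:
  c=True, f=True, i=True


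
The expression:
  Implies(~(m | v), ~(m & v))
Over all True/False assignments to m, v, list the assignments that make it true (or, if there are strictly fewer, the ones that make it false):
is always true.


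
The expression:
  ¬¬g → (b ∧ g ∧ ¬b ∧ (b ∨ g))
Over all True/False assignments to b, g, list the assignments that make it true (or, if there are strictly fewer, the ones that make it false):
is true only for:
  b=False, g=False;
  b=True, g=False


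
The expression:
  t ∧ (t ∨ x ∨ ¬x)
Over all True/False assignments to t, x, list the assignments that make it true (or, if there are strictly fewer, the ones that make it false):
is true only for:
  t=True, x=False;
  t=True, x=True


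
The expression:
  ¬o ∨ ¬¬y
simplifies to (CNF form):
y ∨ ¬o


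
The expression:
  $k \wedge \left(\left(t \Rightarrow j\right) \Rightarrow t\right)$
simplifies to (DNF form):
$k \wedge t$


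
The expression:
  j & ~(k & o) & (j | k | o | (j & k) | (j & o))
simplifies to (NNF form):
j & (~k | ~o)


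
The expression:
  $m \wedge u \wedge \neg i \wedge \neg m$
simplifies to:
$\text{False}$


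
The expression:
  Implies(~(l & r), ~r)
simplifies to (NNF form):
l | ~r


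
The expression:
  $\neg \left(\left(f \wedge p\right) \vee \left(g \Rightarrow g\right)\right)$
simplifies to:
$\text{False}$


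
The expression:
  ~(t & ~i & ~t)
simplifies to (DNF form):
True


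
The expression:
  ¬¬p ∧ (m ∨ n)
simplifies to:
p ∧ (m ∨ n)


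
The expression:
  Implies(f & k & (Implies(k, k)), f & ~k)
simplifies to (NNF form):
~f | ~k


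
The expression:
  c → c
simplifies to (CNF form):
True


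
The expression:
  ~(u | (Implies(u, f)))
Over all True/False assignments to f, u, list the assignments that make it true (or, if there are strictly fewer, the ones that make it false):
is never true.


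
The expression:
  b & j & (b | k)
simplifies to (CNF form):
b & j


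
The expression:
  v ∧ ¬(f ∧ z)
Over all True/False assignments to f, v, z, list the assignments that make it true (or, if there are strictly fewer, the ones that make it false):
is true only for:
  f=False, v=True, z=False;
  f=False, v=True, z=True;
  f=True, v=True, z=False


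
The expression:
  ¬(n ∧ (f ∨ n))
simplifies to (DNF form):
¬n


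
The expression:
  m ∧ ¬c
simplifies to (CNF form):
m ∧ ¬c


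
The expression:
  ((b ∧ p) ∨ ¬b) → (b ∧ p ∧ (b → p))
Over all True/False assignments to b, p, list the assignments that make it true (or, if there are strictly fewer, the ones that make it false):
is true only for:
  b=True, p=False;
  b=True, p=True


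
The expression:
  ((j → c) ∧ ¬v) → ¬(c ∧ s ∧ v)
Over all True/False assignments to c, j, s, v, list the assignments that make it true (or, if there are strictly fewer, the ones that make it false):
is always true.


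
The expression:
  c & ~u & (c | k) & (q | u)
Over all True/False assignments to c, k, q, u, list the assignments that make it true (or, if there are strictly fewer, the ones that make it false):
is true only for:
  c=True, k=False, q=True, u=False;
  c=True, k=True, q=True, u=False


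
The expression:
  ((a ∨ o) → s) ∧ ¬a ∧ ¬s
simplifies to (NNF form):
¬a ∧ ¬o ∧ ¬s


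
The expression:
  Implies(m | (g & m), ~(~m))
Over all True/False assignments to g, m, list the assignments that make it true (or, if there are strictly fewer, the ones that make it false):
is always true.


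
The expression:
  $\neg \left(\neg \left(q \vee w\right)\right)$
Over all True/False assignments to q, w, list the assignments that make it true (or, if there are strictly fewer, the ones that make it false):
is false only for:
  q=False, w=False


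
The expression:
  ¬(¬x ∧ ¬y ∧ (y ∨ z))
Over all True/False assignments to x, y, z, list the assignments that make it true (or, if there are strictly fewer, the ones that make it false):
is false only for:
  x=False, y=False, z=True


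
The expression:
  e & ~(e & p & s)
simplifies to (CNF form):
e & (~p | ~s)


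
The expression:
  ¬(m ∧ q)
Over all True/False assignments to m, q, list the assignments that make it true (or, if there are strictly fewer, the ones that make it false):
is false only for:
  m=True, q=True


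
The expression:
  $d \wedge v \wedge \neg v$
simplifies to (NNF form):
$\text{False}$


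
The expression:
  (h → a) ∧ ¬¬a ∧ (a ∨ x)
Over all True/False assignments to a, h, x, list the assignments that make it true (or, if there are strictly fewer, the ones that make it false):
is true only for:
  a=True, h=False, x=False;
  a=True, h=False, x=True;
  a=True, h=True, x=False;
  a=True, h=True, x=True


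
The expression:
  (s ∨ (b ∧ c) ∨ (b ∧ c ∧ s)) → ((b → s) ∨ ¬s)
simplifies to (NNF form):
True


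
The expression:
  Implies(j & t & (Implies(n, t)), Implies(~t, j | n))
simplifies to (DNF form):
True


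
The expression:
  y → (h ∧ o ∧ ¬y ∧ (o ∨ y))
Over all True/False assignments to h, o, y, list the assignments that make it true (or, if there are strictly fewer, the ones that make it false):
is true only for:
  h=False, o=False, y=False;
  h=False, o=True, y=False;
  h=True, o=False, y=False;
  h=True, o=True, y=False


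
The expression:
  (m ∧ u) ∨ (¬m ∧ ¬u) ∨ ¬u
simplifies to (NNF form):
m ∨ ¬u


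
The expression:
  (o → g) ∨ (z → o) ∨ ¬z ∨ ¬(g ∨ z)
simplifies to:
True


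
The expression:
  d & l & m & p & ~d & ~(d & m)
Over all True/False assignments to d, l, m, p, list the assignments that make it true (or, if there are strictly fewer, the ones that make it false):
is never true.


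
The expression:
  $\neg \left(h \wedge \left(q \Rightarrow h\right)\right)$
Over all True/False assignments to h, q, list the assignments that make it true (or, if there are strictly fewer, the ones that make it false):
is true only for:
  h=False, q=False;
  h=False, q=True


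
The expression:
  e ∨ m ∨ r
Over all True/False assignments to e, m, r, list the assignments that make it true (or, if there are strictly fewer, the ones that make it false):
is false only for:
  e=False, m=False, r=False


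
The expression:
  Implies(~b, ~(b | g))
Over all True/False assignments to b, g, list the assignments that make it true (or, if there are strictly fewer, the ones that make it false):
is false only for:
  b=False, g=True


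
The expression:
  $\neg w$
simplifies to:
$\neg w$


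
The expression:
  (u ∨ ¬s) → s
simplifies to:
s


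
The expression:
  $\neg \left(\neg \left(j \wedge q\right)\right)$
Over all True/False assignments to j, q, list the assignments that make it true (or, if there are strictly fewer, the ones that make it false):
is true only for:
  j=True, q=True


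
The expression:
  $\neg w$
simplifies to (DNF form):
$\neg w$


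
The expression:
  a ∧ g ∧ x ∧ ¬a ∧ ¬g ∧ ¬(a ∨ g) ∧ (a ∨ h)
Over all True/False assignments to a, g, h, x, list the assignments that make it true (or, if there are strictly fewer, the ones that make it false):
is never true.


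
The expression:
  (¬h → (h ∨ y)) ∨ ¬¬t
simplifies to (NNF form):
h ∨ t ∨ y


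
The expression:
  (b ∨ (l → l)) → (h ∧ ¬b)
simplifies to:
h ∧ ¬b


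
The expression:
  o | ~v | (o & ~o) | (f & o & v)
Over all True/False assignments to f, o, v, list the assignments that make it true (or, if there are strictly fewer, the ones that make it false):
is false only for:
  f=False, o=False, v=True;
  f=True, o=False, v=True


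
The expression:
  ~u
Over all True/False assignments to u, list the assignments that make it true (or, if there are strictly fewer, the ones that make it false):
is true only for:
  u=False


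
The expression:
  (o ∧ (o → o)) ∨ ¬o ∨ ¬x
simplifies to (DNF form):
True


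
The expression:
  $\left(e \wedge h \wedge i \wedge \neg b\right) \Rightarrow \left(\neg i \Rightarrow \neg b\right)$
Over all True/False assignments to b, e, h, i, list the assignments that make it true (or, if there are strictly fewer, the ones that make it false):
is always true.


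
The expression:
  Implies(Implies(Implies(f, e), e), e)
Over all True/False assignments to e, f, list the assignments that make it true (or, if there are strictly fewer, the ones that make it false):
is false only for:
  e=False, f=True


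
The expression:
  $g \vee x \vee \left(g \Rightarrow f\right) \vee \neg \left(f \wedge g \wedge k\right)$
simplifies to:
$\text{True}$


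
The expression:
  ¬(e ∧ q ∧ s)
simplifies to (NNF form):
¬e ∨ ¬q ∨ ¬s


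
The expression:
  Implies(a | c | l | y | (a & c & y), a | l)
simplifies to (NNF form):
a | l | (~c & ~y)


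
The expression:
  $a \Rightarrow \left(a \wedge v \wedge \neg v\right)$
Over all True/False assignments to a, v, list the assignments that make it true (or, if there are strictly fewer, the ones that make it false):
is true only for:
  a=False, v=False;
  a=False, v=True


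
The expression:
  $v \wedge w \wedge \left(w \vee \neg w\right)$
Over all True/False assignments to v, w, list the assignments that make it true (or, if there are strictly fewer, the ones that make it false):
is true only for:
  v=True, w=True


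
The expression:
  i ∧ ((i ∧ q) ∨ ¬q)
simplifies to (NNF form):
i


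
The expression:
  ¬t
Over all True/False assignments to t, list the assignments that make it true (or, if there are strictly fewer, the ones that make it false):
is true only for:
  t=False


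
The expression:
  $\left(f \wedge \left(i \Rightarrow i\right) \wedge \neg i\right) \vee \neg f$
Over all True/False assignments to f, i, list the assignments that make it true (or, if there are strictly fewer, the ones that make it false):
is false only for:
  f=True, i=True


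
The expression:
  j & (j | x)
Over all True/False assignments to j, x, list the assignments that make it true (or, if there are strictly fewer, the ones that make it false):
is true only for:
  j=True, x=False;
  j=True, x=True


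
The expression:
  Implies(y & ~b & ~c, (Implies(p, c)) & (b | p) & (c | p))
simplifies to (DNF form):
b | c | ~y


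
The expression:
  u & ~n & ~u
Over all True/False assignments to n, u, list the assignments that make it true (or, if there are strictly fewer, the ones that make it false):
is never true.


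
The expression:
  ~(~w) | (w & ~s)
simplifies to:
w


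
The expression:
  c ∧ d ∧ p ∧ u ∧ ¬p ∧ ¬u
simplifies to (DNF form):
False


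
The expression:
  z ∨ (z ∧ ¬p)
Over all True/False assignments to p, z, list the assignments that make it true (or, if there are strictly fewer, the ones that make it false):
is true only for:
  p=False, z=True;
  p=True, z=True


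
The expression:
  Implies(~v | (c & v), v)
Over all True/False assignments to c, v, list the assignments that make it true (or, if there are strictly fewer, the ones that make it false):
is true only for:
  c=False, v=True;
  c=True, v=True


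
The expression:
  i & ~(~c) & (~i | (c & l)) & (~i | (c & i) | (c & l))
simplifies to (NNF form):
c & i & l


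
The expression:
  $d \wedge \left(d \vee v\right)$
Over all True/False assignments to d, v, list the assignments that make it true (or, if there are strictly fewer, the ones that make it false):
is true only for:
  d=True, v=False;
  d=True, v=True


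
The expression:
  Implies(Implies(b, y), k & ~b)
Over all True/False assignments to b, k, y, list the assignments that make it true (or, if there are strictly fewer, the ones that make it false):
is true only for:
  b=False, k=True, y=False;
  b=False, k=True, y=True;
  b=True, k=False, y=False;
  b=True, k=True, y=False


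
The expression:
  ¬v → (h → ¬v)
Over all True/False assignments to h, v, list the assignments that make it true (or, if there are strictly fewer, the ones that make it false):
is always true.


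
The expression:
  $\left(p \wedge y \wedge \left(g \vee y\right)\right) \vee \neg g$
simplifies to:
$\left(p \wedge y\right) \vee \neg g$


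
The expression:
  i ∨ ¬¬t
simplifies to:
i ∨ t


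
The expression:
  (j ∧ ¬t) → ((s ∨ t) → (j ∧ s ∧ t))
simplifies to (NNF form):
t ∨ ¬j ∨ ¬s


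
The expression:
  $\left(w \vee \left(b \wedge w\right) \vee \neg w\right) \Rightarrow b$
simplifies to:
$b$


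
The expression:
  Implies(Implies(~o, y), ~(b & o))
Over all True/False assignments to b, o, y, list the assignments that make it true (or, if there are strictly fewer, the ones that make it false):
is false only for:
  b=True, o=True, y=False;
  b=True, o=True, y=True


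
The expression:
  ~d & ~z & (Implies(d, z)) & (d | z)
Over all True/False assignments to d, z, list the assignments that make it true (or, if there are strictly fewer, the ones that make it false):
is never true.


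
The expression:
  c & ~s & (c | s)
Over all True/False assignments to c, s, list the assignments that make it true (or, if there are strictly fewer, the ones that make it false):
is true only for:
  c=True, s=False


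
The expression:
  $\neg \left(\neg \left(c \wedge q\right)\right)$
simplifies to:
$c \wedge q$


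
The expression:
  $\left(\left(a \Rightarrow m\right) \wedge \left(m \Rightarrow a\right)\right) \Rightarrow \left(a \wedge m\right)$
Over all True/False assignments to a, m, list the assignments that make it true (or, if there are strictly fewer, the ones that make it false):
is false only for:
  a=False, m=False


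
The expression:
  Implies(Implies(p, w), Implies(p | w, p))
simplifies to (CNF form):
p | ~w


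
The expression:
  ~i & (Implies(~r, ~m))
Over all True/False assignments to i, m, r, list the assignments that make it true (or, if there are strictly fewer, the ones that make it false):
is true only for:
  i=False, m=False, r=False;
  i=False, m=False, r=True;
  i=False, m=True, r=True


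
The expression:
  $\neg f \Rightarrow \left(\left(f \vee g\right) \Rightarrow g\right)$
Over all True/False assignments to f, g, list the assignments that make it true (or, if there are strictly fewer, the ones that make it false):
is always true.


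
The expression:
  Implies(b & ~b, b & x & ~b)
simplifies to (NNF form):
True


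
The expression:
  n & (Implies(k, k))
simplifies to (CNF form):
n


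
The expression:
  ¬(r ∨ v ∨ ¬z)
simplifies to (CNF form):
z ∧ ¬r ∧ ¬v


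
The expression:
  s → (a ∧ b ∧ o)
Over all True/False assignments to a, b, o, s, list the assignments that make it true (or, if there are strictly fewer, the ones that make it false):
is false only for:
  a=False, b=False, o=False, s=True;
  a=False, b=False, o=True, s=True;
  a=False, b=True, o=False, s=True;
  a=False, b=True, o=True, s=True;
  a=True, b=False, o=False, s=True;
  a=True, b=False, o=True, s=True;
  a=True, b=True, o=False, s=True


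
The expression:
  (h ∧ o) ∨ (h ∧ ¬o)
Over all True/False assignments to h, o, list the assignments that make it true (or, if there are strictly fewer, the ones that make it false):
is true only for:
  h=True, o=False;
  h=True, o=True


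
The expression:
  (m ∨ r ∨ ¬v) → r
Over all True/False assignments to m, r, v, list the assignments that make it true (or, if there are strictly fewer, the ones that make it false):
is false only for:
  m=False, r=False, v=False;
  m=True, r=False, v=False;
  m=True, r=False, v=True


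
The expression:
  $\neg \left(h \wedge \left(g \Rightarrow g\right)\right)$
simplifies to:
$\neg h$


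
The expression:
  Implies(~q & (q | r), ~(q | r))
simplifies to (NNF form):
q | ~r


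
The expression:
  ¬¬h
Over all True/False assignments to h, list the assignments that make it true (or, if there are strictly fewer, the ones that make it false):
is true only for:
  h=True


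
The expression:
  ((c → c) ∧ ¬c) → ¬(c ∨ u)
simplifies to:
c ∨ ¬u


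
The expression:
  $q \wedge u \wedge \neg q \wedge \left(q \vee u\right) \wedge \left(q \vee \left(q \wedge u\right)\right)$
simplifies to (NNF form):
$\text{False}$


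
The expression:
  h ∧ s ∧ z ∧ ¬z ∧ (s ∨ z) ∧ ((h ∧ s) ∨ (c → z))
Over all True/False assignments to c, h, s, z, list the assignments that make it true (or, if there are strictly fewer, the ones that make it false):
is never true.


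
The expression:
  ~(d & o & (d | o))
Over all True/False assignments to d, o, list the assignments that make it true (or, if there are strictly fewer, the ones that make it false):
is false only for:
  d=True, o=True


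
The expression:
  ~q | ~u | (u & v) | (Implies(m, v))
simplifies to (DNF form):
v | ~m | ~q | ~u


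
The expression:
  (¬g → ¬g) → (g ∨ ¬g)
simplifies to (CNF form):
True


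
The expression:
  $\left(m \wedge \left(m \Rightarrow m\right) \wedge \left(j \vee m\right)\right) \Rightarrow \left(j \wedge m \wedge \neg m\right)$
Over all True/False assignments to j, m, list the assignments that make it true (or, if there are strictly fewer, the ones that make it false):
is true only for:
  j=False, m=False;
  j=True, m=False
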